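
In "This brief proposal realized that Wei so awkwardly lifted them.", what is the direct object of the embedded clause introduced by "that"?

The verb of the embedded clause introduced by "that" is "lifted"; its direct object is the NP "them".

them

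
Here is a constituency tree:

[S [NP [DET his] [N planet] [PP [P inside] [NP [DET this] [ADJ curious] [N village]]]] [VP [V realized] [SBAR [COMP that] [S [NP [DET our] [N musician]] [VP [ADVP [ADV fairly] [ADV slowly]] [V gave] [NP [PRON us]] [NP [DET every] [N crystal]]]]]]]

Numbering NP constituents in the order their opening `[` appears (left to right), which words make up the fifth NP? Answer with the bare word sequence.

every crystal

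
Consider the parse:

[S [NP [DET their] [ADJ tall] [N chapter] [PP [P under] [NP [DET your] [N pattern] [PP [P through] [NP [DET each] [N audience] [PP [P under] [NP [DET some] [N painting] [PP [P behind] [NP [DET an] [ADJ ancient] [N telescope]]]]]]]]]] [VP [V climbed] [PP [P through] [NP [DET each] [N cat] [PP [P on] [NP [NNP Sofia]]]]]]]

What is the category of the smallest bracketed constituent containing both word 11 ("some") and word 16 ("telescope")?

NP

The smallest bracket enclosing both words is [NP some painting behind an ancient telescope], so the label is NP.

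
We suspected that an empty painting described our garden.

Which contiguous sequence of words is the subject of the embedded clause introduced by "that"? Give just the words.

an empty painting

The subject of the embedded clause introduced by "that" is the NP immediately before the verb "described": "an empty painting".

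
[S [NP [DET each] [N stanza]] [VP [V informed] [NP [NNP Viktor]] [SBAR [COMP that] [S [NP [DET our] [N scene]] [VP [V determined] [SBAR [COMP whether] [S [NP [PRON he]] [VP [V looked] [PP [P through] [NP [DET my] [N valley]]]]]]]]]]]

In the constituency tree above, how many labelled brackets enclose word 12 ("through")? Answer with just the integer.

10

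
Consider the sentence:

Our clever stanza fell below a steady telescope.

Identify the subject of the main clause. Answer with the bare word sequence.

our clever stanza

The subject of the main clause is the NP immediately before the verb "fell": "our clever stanza".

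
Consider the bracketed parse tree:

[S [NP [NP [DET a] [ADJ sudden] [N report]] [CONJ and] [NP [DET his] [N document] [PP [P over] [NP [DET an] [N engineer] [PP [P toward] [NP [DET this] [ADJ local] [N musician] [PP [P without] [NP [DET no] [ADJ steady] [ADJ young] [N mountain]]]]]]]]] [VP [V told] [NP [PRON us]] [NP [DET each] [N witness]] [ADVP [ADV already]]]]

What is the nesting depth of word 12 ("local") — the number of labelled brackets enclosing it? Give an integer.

Path from the root down to the word: S → NP → NP → PP → NP → PP → NP → ADJ. That is 8 enclosing brackets.

8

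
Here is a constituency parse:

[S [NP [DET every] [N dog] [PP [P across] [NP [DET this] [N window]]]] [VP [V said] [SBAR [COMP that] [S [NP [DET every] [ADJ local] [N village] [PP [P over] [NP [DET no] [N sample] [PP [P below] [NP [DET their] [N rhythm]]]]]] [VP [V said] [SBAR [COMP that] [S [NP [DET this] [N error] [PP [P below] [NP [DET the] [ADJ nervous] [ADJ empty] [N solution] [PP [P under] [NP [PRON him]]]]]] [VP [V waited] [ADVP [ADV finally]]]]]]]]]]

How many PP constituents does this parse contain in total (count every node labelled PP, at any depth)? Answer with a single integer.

5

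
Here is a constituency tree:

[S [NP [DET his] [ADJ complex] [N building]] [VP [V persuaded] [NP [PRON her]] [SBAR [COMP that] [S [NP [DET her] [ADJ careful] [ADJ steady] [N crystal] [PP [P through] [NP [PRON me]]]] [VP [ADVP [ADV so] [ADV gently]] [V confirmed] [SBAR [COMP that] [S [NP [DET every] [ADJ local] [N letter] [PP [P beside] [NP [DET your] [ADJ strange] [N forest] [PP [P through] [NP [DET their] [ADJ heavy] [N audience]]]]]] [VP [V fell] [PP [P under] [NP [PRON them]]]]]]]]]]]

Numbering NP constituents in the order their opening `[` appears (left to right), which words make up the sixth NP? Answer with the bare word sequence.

Opening `[NP` markers occur at word positions 1, 5, 7, 12, 17, 21, 25, 30; the sixth of these opens the constituent [NP your strange forest through their heavy audience].

your strange forest through their heavy audience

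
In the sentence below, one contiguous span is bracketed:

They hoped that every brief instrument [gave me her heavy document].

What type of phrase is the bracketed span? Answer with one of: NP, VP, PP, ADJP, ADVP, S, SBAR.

VP

The bracketed span "gave me her heavy document" is headed by "gave", making it a verb phrase (VP).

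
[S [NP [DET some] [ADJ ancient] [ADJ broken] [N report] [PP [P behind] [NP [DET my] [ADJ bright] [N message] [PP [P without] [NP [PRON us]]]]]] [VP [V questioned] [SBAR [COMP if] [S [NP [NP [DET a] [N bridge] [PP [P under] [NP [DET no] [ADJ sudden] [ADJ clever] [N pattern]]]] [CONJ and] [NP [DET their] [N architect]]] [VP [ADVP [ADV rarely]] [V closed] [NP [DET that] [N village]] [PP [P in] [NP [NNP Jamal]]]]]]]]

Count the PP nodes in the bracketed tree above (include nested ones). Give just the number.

Listing each PP by its span: [PP behind my bright message without us]; [PP without us]; [PP under no sudden clever pattern]; [PP in Jamal] — that makes 4.

4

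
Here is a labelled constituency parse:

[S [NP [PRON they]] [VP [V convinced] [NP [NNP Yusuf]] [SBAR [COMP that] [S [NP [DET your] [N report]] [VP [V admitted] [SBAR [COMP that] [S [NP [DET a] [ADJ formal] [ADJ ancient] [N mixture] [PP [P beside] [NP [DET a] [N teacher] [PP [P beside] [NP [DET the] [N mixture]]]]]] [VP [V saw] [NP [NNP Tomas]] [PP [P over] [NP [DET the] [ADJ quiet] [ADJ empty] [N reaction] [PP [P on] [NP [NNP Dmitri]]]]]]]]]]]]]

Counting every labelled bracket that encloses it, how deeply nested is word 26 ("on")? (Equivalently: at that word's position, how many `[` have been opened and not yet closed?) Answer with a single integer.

12

Path from the root down to the word: S → VP → SBAR → S → VP → SBAR → S → VP → PP → NP → PP → P. That is 12 enclosing brackets.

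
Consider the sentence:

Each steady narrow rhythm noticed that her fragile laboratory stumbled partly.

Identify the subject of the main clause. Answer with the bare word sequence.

each steady narrow rhythm

In the main clause the verb is "noticed"; the NP preceding it, "each steady narrow rhythm", is the subject.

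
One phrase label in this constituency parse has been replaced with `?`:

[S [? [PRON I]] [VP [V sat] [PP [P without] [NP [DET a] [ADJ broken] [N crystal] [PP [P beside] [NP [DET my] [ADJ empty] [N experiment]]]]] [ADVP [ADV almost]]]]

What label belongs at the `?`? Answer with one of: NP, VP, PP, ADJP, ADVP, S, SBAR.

NP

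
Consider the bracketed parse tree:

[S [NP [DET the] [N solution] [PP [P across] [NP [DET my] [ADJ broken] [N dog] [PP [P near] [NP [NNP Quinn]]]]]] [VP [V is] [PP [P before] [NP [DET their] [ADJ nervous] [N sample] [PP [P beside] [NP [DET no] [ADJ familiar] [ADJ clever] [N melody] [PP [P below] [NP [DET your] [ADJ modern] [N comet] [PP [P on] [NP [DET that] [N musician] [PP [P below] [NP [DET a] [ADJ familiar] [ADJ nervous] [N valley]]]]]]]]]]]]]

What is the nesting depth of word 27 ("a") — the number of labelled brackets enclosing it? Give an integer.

13

The word sits inside DET, which is inside NP, inside PP, inside NP, inside PP, inside NP, inside PP, inside NP, inside PP, inside NP, inside PP, inside VP, inside S — 13 brackets in all.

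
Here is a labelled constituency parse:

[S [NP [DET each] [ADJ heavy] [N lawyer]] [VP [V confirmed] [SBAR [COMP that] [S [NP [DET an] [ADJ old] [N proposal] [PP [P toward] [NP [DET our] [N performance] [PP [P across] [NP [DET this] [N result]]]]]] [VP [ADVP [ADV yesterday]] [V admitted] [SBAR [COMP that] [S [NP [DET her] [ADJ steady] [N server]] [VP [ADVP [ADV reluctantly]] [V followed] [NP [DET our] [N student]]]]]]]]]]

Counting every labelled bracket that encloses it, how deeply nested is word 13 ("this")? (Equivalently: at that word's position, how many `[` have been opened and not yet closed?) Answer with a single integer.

10

Counting open brackets not yet closed at "this": [S [VP [SBAR [S [NP [PP [NP [PP [NP [DET = 10.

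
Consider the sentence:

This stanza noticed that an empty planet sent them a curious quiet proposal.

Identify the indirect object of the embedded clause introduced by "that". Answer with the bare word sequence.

"sent" heads the VP of the embedded clause introduced by "that", and "them" is its indirect object.

them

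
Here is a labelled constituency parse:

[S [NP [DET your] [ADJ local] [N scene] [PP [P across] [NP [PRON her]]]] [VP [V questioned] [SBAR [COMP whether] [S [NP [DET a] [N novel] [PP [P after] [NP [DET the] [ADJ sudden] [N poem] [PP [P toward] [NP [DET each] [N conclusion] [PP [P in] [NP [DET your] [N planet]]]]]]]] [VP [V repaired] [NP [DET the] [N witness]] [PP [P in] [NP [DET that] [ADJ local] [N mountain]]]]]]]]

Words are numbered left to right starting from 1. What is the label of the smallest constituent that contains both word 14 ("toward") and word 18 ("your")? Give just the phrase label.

PP

Word 14 lies under S → VP → SBAR → S → NP → PP → NP → PP → P; word 18 lies under S → VP → SBAR → S → NP → PP → NP → PP → NP → PP → NP → DET. The lowest shared node is the PP.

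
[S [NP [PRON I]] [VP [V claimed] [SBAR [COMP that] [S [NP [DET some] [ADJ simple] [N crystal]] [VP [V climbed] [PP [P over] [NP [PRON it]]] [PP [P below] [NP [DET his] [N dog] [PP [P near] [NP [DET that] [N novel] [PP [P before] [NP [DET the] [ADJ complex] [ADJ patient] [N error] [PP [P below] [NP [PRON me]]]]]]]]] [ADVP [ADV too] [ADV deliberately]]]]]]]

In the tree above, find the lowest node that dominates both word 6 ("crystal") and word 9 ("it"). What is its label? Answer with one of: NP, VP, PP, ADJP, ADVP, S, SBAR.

S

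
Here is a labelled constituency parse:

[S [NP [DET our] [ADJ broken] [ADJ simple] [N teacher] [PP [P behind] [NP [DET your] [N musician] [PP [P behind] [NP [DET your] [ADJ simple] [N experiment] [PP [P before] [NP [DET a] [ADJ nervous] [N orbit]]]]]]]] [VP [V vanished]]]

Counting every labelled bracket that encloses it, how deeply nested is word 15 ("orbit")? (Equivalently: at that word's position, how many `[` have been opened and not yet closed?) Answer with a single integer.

The word sits inside N, which is inside NP, inside PP, inside NP, inside PP, inside NP, inside PP, inside NP, inside S — 9 brackets in all.

9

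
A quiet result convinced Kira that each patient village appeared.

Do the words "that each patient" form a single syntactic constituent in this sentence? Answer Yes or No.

The sequence begins inside the complementizer "that" and ends inside the clause "each patient village appeared"; it crosses a phrase boundary, so no single node in the tree spans exactly those words.

No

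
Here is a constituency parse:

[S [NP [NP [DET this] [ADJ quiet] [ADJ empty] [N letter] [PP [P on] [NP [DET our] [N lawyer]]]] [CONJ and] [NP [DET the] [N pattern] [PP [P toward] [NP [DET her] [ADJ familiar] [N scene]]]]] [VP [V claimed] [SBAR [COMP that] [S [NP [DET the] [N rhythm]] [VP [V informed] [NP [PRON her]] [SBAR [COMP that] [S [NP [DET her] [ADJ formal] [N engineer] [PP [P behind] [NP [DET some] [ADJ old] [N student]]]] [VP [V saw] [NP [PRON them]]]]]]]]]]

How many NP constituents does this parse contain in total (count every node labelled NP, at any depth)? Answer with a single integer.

Scanning left to right, an opening `[NP` appears at word positions 1, 1, 6, 9, 12, 17, 20, 22, 26, 30 — 10 in total.

10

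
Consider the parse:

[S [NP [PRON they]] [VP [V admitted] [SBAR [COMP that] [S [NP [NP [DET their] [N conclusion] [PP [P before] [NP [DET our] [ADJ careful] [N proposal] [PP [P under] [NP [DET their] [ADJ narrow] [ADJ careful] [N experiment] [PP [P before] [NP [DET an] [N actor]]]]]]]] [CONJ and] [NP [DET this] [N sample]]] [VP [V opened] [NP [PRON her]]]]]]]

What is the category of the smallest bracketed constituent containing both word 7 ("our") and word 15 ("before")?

The smallest bracket enclosing both words is [NP our careful proposal under their narrow careful experiment before an actor], so the label is NP.

NP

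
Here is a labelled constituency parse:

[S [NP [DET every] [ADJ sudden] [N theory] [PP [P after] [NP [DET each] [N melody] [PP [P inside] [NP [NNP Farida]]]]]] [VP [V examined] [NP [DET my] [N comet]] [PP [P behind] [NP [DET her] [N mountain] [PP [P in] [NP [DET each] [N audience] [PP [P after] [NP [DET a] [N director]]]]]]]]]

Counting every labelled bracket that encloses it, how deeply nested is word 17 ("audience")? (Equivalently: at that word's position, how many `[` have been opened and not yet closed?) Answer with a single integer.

The word sits inside N, which is inside NP, inside PP, inside NP, inside PP, inside VP, inside S — 7 brackets in all.

7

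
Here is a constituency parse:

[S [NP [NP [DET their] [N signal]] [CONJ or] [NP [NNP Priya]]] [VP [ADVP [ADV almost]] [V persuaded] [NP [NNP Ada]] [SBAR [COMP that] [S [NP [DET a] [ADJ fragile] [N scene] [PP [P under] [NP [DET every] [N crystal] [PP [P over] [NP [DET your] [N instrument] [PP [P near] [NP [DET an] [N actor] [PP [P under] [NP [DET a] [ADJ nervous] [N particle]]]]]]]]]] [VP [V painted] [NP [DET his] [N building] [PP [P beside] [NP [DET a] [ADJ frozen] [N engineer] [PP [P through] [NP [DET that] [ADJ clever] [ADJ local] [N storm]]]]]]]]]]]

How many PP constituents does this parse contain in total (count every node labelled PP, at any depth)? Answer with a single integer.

6

The PP constituents are: [PP under every crystal over your instrument near an actor under a nervous particle]; [PP over your instrument near an actor under a nervous particle]; [PP near an actor under a nervous particle]; [PP under a nervous particle]; [PP beside a frozen engineer through that clever local storm]; [PP through that clever local storm]. Total: 6.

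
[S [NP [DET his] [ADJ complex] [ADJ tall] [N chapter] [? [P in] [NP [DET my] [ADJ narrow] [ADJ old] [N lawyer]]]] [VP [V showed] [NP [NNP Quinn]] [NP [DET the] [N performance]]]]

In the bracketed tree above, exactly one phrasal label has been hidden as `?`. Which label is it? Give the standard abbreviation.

Looking at what the `?` directly dominates — P 'in', NP — this is a prepositional phrase (PP).

PP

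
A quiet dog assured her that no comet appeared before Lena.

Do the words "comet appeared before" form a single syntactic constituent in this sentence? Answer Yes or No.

No

The smallest constituent containing the whole sequence is the clause [S no comet appeared before Lena], but the sequence is only part of it — it straddles the boundary between noun phrase "no comet" and verb phrase "appeared before Lena".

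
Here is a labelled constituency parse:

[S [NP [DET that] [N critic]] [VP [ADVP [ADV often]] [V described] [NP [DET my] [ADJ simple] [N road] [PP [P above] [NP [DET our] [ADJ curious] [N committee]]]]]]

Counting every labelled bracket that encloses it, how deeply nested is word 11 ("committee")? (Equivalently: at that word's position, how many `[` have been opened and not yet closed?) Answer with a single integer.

6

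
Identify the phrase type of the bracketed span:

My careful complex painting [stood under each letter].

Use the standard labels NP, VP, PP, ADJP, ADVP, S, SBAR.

VP

The bracketed span "stood under each letter" is headed by "stood", making it a verb phrase (VP).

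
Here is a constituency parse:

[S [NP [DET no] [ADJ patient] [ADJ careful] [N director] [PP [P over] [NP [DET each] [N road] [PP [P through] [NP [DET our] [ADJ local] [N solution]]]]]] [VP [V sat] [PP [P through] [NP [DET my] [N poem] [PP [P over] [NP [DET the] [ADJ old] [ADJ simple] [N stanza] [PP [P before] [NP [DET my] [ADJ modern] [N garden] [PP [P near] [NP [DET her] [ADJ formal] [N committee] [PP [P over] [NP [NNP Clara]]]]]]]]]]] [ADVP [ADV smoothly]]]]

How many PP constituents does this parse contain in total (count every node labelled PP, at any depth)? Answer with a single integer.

7

The PP constituents are: [PP over each road through our local solution]; [PP through our local solution]; [PP through my poem over the old simple stanza before my modern garden near her formal committee over Clara]; [PP over the old simple stanza before my modern garden near her formal committee over Clara]; [PP before my modern garden near her formal committee over Clara]; [PP near her formal committee over Clara] …. Total: 7.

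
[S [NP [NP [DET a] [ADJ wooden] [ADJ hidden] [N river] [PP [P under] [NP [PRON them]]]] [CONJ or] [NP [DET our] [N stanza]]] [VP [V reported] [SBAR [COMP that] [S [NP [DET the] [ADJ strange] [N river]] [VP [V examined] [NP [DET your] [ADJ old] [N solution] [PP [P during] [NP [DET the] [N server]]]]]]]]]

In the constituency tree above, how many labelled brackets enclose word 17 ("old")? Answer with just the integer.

Counting open brackets not yet closed at "old": [S [VP [SBAR [S [VP [NP [ADJ = 7.

7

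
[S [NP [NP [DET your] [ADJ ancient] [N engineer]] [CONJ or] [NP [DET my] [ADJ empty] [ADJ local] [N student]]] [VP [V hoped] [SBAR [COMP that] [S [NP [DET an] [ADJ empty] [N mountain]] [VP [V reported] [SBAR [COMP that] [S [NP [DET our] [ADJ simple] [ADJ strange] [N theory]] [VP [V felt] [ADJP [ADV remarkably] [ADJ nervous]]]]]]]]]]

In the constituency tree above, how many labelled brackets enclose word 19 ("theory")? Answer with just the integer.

9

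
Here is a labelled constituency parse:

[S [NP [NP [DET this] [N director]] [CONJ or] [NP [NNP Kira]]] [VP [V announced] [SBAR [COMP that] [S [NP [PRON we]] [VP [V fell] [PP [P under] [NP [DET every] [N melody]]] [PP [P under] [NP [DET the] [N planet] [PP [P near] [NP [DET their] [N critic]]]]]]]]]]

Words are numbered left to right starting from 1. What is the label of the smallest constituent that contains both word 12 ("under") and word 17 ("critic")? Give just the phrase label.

Both words fall inside [PP under the planet near their critic] (words 12–17), and no smaller constituent contains them both. Label: PP.

PP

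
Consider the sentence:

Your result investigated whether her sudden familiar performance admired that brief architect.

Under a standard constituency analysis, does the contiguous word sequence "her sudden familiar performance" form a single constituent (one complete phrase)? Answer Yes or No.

Yes

"her sudden familiar performance" is exactly the noun phrase [NP her sudden familiar performance], a complete constituent.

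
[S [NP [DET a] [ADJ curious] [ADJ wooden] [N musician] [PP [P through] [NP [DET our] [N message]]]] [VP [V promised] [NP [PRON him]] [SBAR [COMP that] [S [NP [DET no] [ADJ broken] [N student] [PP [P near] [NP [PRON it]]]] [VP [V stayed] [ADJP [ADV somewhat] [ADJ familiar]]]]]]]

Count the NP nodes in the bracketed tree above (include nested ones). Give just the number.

5

Scanning left to right, an opening `[NP` appears at word positions 1, 6, 9, 11, 15 — 5 in total.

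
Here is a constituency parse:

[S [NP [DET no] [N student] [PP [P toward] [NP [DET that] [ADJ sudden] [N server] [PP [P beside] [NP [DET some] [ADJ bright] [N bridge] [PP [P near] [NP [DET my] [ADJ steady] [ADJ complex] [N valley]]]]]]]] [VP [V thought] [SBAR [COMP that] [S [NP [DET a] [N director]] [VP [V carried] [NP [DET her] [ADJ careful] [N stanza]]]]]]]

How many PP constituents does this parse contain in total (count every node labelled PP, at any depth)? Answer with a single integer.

3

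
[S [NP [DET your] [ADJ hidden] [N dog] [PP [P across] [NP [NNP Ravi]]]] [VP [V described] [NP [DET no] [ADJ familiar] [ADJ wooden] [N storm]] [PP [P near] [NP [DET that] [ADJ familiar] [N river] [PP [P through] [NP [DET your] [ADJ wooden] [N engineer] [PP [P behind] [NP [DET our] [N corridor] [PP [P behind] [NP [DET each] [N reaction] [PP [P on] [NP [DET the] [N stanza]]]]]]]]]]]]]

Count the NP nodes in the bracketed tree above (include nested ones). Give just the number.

Scanning left to right, an opening `[NP` appears at word positions 1, 5, 7, 12, 16, 20, 23, 26 — 8 in total.

8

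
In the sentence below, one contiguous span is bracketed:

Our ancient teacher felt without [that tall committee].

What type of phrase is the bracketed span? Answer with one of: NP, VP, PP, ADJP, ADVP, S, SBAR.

The span is built around the noun "committee" — a noun phrase (NP).

NP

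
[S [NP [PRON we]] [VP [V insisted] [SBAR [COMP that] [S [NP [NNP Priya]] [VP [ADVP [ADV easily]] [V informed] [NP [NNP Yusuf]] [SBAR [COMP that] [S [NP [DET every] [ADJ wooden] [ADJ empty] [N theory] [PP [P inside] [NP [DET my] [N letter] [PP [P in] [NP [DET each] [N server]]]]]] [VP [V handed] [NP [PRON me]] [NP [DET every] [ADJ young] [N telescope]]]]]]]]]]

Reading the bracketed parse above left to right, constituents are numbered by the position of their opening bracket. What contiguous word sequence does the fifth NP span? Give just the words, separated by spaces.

my letter in each server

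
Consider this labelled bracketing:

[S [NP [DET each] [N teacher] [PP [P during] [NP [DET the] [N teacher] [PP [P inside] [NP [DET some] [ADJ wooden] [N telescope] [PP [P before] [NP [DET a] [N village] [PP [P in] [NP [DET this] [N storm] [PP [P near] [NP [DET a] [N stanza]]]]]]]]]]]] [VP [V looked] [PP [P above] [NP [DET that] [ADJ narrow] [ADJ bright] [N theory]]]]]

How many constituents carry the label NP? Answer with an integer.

Listing each NP by its span: [NP each teacher during the teacher inside some wooden telescope before a village in this storm near a stanza]; [NP the teacher inside some wooden telescope before a village in this storm near a stanza]; [NP some wooden telescope before a village in this storm near a stanza]; [NP a village in this storm near a stanza]; [NP this storm near a stanza]; [NP a stanza] … — that makes 7.

7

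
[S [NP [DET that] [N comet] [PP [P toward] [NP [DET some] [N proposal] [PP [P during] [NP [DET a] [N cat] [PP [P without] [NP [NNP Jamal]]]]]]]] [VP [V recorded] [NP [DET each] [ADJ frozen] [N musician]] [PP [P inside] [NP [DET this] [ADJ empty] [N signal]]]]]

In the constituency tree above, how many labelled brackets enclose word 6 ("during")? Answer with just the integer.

6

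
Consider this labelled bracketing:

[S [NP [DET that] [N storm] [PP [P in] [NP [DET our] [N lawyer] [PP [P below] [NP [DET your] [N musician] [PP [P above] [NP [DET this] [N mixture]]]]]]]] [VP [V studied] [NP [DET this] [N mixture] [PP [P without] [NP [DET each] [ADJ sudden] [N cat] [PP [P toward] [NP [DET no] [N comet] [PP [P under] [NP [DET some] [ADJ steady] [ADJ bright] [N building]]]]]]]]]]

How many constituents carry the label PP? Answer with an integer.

6

The PP constituents are: [PP in our lawyer below your musician above this mixture]; [PP below your musician above this mixture]; [PP above this mixture]; [PP without each sudden cat toward no comet under some steady bright building]; [PP toward no comet under some steady bright building]; [PP under some steady bright building]. Total: 6.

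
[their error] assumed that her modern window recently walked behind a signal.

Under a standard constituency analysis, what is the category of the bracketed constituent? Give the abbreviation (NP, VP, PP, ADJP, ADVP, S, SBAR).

NP

The bracketed span "their error" is headed by "error", making it a noun phrase (NP).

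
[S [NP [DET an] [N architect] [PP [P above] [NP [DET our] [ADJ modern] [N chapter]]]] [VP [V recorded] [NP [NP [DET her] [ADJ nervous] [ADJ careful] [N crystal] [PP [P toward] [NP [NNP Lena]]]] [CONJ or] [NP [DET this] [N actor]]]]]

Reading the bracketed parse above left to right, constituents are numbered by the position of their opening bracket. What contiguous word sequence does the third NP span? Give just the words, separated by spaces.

The NP opening brackets appear, in order, over: "an architect above our modern chapter"; "our modern chapter"; "her nervous careful crystal toward Lena or this actor"; "her nervous careful crystal toward Lena"; "Lena"; "this actor". The third one spans "her nervous careful crystal toward Lena or this actor".

her nervous careful crystal toward Lena or this actor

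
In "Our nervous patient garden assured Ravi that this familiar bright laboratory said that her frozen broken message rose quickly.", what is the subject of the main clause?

"our nervous patient garden" is the NP that combines with the VP headed by "assured" to form the main clause — the subject.

our nervous patient garden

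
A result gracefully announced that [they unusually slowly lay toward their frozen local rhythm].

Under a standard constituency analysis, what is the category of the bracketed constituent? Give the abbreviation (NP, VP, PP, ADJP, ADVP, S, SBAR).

The bracketed span "they unusually slowly lay toward their frozen local rhythm" is headed by "lay", making it a clause (S).

S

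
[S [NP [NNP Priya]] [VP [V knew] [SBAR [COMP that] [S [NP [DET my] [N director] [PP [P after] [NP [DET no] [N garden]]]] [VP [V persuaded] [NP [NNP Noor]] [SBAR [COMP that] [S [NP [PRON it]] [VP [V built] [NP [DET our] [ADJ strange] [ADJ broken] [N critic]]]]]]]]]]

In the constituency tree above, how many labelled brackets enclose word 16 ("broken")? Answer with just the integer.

10

The word sits inside ADJ, which is inside NP, inside VP, inside S, inside SBAR, inside VP, inside S, inside SBAR, inside VP, inside S — 10 brackets in all.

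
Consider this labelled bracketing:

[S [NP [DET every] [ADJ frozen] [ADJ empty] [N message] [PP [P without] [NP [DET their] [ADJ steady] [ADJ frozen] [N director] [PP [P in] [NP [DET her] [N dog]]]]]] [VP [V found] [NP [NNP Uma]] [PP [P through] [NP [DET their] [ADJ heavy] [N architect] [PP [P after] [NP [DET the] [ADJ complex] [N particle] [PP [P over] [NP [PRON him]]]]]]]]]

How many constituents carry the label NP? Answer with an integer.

Listing each NP by its span: [NP every frozen empty message without their steady frozen director in her dog]; [NP their steady frozen director in her dog]; [NP her dog]; [NP Uma]; [NP their heavy architect after the complex particle over him]; [NP the complex particle over him] … — that makes 7.

7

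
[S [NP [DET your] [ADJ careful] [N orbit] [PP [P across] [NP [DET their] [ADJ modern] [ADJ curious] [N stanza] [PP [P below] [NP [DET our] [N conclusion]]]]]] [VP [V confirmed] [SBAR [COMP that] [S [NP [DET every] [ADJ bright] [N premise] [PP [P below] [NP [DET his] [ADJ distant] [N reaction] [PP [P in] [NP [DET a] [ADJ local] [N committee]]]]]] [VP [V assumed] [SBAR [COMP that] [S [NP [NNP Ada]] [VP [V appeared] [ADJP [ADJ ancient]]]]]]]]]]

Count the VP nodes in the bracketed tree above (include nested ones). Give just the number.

3

Scanning left to right, an opening `[VP` appears at word positions 12, 25, 28 — 3 in total.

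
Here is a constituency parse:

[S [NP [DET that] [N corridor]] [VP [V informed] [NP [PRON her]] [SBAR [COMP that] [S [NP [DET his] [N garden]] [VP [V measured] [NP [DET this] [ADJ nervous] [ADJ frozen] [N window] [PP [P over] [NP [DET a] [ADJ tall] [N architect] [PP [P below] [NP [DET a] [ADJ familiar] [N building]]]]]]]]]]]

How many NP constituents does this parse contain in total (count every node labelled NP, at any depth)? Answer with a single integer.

The NP constituents are: [NP that corridor]; [NP her]; [NP his garden]; [NP this nervous frozen window over a tall architect below a familiar building]; [NP a tall architect below a familiar building]; [NP a familiar building]. Total: 6.

6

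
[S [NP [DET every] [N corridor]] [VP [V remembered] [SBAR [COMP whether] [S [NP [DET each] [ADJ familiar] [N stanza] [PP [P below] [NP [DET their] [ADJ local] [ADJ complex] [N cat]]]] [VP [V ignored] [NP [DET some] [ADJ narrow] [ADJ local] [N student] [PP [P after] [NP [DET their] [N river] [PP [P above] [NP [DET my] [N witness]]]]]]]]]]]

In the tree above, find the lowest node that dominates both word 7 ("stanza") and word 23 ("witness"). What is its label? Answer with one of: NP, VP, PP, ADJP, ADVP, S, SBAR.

Word 7 lies under S → VP → SBAR → S → NP → N; word 23 lies under S → VP → SBAR → S → VP → NP → PP → NP → PP → NP → N. The lowest shared node is the S.

S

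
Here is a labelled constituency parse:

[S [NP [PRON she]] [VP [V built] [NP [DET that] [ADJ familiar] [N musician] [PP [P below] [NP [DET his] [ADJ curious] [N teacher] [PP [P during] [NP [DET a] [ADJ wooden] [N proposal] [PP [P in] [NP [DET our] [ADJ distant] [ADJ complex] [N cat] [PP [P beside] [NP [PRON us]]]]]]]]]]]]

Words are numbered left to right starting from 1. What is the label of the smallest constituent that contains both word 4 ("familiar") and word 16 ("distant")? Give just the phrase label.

NP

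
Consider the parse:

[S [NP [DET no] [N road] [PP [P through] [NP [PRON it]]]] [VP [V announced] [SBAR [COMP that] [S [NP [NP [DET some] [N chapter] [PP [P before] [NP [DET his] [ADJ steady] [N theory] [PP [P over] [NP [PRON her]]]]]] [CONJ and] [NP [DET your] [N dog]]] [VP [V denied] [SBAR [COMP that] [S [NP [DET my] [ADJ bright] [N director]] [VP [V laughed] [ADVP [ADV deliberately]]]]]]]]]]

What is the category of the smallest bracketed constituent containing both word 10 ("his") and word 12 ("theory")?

Word 10 lies under S → VP → SBAR → S → NP → NP → PP → NP → DET; word 12 lies under S → VP → SBAR → S → NP → NP → PP → NP → N. The lowest shared node is the NP.

NP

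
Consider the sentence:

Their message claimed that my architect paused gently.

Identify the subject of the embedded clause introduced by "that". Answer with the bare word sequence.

The subject of the embedded clause introduced by "that" is the NP immediately before the verb "paused": "my architect".

my architect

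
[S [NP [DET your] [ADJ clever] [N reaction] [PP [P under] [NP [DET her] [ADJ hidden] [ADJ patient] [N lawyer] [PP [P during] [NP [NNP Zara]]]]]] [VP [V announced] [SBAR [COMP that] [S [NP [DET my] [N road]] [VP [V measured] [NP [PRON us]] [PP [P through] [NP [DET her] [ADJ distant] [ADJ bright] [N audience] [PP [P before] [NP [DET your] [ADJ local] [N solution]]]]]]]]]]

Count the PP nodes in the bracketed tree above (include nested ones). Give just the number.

4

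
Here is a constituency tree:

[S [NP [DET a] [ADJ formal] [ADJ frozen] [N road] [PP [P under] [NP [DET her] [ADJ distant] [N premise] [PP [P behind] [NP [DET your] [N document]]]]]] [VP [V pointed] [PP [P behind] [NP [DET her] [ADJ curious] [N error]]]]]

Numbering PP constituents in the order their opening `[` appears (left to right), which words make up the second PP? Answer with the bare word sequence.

behind your document

The PP opening brackets appear, in order, over: "under her distant premise behind your document"; "behind your document"; "behind her curious error". The second one spans "behind your document".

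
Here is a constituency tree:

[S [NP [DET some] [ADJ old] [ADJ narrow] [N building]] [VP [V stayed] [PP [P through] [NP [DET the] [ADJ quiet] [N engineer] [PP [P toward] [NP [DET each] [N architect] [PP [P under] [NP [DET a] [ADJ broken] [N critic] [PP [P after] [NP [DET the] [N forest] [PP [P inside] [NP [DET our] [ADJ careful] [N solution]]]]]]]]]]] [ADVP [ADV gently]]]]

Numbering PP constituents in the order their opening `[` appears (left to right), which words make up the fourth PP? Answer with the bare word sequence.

after the forest inside our careful solution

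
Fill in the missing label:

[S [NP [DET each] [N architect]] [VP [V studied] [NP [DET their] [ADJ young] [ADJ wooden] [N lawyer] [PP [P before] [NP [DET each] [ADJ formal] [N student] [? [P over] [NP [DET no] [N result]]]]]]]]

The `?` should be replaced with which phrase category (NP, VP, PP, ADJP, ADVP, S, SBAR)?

A constituent whose immediate children are P 'over', NP is a prepositional phrase: PP.

PP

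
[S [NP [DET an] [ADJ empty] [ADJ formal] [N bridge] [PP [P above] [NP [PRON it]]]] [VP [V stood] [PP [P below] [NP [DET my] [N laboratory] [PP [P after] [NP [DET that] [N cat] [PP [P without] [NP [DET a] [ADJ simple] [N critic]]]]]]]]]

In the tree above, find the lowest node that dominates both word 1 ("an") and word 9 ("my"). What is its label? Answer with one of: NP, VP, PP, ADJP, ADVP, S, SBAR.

The smallest bracket enclosing both words is [S an empty formal bridge above it stood below my laboratory after that cat without a simple critic], so the label is S.

S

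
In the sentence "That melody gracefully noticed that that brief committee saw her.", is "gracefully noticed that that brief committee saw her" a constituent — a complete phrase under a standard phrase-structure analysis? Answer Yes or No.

Yes

These words form the whole verb phrase headed by "noticed", so yes — one constituent.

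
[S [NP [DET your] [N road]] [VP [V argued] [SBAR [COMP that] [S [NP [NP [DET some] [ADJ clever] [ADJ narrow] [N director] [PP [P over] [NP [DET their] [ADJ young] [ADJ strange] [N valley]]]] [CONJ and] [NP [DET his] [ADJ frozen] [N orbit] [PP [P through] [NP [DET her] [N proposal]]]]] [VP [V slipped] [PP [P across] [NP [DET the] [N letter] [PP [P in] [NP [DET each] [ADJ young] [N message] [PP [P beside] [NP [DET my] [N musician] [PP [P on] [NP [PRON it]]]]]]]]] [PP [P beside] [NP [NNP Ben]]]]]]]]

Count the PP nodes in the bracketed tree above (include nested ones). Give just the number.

7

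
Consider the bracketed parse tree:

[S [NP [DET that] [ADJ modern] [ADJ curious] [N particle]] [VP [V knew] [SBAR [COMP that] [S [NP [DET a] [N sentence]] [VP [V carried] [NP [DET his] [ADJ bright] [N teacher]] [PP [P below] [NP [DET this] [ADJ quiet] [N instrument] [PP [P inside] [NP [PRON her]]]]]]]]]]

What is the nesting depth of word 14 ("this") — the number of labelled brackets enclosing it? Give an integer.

Path from the root down to the word: S → VP → SBAR → S → VP → PP → NP → DET. That is 8 enclosing brackets.

8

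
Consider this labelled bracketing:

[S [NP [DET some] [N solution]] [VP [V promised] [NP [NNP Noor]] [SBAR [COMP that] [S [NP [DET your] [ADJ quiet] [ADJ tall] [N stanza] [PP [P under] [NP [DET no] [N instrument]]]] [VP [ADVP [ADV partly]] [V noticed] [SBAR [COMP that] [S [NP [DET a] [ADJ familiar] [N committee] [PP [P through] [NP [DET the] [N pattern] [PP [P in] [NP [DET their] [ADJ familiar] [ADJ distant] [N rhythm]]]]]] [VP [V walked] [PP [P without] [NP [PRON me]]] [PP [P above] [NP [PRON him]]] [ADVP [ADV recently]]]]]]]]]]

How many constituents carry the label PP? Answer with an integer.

5

Scanning left to right, an opening `[PP` appears at word positions 10, 19, 22, 28, 30 — 5 in total.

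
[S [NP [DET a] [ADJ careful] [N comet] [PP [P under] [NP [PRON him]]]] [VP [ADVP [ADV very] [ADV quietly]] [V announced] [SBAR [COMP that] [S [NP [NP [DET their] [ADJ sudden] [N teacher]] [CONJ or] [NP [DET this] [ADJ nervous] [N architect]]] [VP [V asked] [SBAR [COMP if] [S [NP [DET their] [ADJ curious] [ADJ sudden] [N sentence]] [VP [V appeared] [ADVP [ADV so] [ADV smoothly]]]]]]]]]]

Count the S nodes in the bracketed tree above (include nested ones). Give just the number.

3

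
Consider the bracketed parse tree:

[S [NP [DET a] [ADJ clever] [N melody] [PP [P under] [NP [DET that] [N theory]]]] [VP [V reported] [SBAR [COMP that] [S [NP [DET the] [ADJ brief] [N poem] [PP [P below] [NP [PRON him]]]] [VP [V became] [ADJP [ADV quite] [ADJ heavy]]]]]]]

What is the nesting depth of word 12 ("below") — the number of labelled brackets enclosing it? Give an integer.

The word sits inside P, which is inside PP, inside NP, inside S, inside SBAR, inside VP, inside S — 7 brackets in all.

7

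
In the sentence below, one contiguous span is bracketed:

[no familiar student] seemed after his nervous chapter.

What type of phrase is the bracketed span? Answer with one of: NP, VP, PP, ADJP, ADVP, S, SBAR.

"student" is the head of the bracketed span, so the span is a noun phrase: NP.

NP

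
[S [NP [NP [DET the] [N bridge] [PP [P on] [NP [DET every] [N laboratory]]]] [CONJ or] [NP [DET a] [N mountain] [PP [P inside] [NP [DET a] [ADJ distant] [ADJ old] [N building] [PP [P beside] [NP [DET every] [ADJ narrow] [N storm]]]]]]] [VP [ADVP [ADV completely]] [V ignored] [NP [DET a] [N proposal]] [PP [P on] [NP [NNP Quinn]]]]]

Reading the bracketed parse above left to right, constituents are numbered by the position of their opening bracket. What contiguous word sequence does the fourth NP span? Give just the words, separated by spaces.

a mountain inside a distant old building beside every narrow storm

In left-to-right order the NP constituents are "the bridge on every laboratory or a mountain inside a distant old building beside every narrow storm"; "the bridge on every laboratory"; "every laboratory"; "a mountain inside a distant old building beside every narrow storm"; "a distant old building beside every narrow storm"; "every narrow storm"; "a proposal"; "Quinn". Number 4 is "a mountain inside a distant old building beside every narrow storm".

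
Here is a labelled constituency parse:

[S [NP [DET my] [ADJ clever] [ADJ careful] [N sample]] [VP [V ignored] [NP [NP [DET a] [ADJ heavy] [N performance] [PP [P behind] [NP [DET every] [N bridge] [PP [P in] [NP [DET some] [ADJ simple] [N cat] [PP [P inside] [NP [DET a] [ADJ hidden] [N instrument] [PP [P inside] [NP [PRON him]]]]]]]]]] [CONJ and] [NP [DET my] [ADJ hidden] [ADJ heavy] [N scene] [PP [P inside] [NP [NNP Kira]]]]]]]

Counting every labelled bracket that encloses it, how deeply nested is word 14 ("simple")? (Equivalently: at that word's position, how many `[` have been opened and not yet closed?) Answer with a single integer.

9

Counting open brackets not yet closed at "simple": [S [VP [NP [NP [PP [NP [PP [NP [ADJ = 9.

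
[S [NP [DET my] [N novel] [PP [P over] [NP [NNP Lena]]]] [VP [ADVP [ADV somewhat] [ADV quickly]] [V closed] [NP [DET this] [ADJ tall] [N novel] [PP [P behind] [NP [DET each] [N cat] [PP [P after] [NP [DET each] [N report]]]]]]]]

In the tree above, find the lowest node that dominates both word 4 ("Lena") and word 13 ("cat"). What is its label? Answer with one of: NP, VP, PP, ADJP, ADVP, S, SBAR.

S

Word 4 lies under S → NP → PP → NP → NNP; word 13 lies under S → VP → NP → PP → NP → N. The lowest shared node is the S.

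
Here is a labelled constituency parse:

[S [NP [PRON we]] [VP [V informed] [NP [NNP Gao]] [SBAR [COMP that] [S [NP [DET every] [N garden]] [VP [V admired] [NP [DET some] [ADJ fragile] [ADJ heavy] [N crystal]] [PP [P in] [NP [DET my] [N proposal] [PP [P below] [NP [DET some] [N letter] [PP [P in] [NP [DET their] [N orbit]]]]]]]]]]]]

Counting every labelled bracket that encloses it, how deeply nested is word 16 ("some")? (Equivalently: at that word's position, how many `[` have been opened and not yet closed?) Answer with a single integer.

Path from the root down to the word: S → VP → SBAR → S → VP → PP → NP → PP → NP → DET. That is 10 enclosing brackets.

10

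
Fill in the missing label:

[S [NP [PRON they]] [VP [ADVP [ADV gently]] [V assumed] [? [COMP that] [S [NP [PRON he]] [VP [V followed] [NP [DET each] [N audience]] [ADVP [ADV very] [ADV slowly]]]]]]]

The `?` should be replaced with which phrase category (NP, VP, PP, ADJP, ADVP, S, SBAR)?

The `?` node immediately contains: COMP 'that', S. That is the internal structure of a subordinate clause, so the label is SBAR.

SBAR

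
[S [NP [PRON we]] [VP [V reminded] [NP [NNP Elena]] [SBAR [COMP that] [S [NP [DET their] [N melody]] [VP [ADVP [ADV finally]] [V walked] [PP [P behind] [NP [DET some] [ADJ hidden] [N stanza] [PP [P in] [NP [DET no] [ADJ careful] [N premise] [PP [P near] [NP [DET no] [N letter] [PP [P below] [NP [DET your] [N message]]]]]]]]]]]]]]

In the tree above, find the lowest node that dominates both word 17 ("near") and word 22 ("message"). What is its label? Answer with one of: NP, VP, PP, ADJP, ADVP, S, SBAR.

PP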